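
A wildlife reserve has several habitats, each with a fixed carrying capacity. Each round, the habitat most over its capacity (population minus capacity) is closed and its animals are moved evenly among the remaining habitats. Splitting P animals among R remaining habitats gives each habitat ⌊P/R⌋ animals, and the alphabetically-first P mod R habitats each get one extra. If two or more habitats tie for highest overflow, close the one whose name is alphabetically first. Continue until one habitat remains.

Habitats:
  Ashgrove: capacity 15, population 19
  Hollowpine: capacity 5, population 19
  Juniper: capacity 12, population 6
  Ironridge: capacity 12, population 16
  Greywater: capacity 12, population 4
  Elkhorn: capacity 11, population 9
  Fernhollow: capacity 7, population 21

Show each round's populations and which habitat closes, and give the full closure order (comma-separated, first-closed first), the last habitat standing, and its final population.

Closure order: Fernhollow, Hollowpine, Ashgrove, Ironridge, Elkhorn, Greywater
Last habitat: Juniper with 94 animals

Round 1: Ashgrove=19 Elkhorn=9 Fernhollow=21 Greywater=4 Hollowpine=19 Ironridge=16 Juniper=6 → close Fernhollow (overflow 14)
  21÷6 = 3 each, +1 to first 3
Round 2: Ashgrove=23 Elkhorn=13 Greywater=8 Hollowpine=22 Ironridge=19 Juniper=9 → close Hollowpine (overflow 17)
  22÷5 = 4 each, +1 to first 2
Round 3: Ashgrove=28 Elkhorn=18 Greywater=12 Ironridge=23 Juniper=13 → close Ashgrove (overflow 13)
  28÷4 = 7 each, +1 to first 0
Round 4: Elkhorn=25 Greywater=19 Ironridge=30 Juniper=20 → close Ironridge (overflow 18)
  30÷3 = 10 each, +1 to first 0
Round 5: Elkhorn=35 Greywater=29 Juniper=30 → close Elkhorn (overflow 24)
  35÷2 = 17 each, +1 to first 1
Round 6: Greywater=47 Juniper=47 → close Greywater (overflow 35)
  47÷1 = 47 each, +1 to first 0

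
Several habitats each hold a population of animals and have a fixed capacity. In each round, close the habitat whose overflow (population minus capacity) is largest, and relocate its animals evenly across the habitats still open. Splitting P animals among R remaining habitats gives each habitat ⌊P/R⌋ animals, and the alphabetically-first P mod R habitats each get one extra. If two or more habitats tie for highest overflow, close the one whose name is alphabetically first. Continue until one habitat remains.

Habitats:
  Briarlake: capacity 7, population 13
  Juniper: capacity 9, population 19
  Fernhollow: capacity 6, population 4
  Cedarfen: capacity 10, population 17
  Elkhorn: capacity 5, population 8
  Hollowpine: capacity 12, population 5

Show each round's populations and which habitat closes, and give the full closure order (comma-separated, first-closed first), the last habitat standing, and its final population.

Round 1: Briarlake=13 Cedarfen=17 Elkhorn=8 Fernhollow=4 Hollowpine=5 Juniper=19 → close Juniper (overflow 10)
  19÷5 = 3 each, +1 to first 4
Round 2: Briarlake=17 Cedarfen=21 Elkhorn=12 Fernhollow=8 Hollowpine=8 → close Cedarfen (overflow 11)
  21÷4 = 5 each, +1 to first 1
Round 3: Briarlake=23 Elkhorn=17 Fernhollow=13 Hollowpine=13 → close Briarlake (overflow 16)
  23÷3 = 7 each, +1 to first 2
Round 4: Elkhorn=25 Fernhollow=21 Hollowpine=20 → close Elkhorn (overflow 20)
  25÷2 = 12 each, +1 to first 1
Round 5: Fernhollow=34 Hollowpine=32 → close Fernhollow (overflow 28)
  34÷1 = 34 each, +1 to first 0

Closure order: Juniper, Cedarfen, Briarlake, Elkhorn, Fernhollow
Last habitat: Hollowpine with 66 animals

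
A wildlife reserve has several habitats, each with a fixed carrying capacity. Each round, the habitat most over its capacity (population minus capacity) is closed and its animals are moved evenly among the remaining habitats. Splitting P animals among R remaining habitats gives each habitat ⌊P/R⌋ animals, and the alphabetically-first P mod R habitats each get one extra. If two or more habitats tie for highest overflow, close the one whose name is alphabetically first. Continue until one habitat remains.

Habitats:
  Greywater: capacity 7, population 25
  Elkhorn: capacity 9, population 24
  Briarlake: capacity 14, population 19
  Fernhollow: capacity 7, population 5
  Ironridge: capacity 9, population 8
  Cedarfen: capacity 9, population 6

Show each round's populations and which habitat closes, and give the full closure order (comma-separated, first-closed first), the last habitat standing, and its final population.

Closure order: Greywater, Elkhorn, Briarlake, Fernhollow, Ironridge
Last habitat: Cedarfen with 87 animals

Round 1: Briarlake=19 Cedarfen=6 Elkhorn=24 Fernhollow=5 Greywater=25 Ironridge=8 → close Greywater (overflow 18)
  25÷5 = 5 each, +1 to first 0
Round 2: Briarlake=24 Cedarfen=11 Elkhorn=29 Fernhollow=10 Ironridge=13 → close Elkhorn (overflow 20)
  29÷4 = 7 each, +1 to first 1
Round 3: Briarlake=32 Cedarfen=18 Fernhollow=17 Ironridge=20 → close Briarlake (overflow 18)
  32÷3 = 10 each, +1 to first 2
Round 4: Cedarfen=29 Fernhollow=28 Ironridge=30 → close Fernhollow (overflow 21)
  28÷2 = 14 each, +1 to first 0
Round 5: Cedarfen=43 Ironridge=44 → close Ironridge (overflow 35)
  44÷1 = 44 each, +1 to first 0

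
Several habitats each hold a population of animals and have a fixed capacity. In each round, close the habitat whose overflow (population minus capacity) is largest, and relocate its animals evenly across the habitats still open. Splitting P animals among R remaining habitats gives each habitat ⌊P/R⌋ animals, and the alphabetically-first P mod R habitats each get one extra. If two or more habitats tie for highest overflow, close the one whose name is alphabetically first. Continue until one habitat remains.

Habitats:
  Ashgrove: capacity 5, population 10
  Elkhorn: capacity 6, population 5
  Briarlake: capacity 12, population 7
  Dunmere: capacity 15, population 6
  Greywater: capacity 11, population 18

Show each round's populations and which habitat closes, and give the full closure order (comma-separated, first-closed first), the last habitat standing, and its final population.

Closure order: Greywater, Ashgrove, Elkhorn, Briarlake
Last habitat: Dunmere with 46 animals

Round 1: Ashgrove=10 Briarlake=7 Dunmere=6 Elkhorn=5 Greywater=18 → close Greywater (overflow 7)
  18÷4 = 4 each, +1 to first 2
Round 2: Ashgrove=15 Briarlake=12 Dunmere=10 Elkhorn=9 → close Ashgrove (overflow 10)
  15÷3 = 5 each, +1 to first 0
Round 3: Briarlake=17 Dunmere=15 Elkhorn=14 → close Elkhorn (overflow 8)
  14÷2 = 7 each, +1 to first 0
Round 4: Briarlake=24 Dunmere=22 → close Briarlake (overflow 12)
  24÷1 = 24 each, +1 to first 0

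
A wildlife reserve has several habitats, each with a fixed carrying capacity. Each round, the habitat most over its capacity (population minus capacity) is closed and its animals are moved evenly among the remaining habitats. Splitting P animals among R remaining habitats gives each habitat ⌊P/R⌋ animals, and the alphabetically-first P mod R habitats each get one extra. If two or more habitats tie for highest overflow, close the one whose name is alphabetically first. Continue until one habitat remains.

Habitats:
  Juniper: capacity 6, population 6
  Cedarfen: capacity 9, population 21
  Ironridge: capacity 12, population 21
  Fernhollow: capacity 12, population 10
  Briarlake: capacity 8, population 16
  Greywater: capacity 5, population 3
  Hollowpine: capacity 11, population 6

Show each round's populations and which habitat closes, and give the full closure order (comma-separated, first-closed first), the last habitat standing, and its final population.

Closure order: Cedarfen, Briarlake, Ironridge, Juniper, Fernhollow, Greywater
Last habitat: Hollowpine with 83 animals

Round 1: Briarlake=16 Cedarfen=21 Fernhollow=10 Greywater=3 Hollowpine=6 Ironridge=21 Juniper=6 → close Cedarfen (overflow 12)
  21÷6 = 3 each, +1 to first 3
Round 2: Briarlake=20 Fernhollow=14 Greywater=7 Hollowpine=9 Ironridge=24 Juniper=9 → close Briarlake (overflow 12)
  20÷5 = 4 each, +1 to first 0
Round 3: Fernhollow=18 Greywater=11 Hollowpine=13 Ironridge=28 Juniper=13 → close Ironridge (overflow 16)
  28÷4 = 7 each, +1 to first 0
Round 4: Fernhollow=25 Greywater=18 Hollowpine=20 Juniper=20 → close Juniper (overflow 14)
  20÷3 = 6 each, +1 to first 2
Round 5: Fernhollow=32 Greywater=25 Hollowpine=26 → close Fernhollow (overflow 20)
  32÷2 = 16 each, +1 to first 0
Round 6: Greywater=41 Hollowpine=42 → close Greywater (overflow 36)
  41÷1 = 41 each, +1 to first 0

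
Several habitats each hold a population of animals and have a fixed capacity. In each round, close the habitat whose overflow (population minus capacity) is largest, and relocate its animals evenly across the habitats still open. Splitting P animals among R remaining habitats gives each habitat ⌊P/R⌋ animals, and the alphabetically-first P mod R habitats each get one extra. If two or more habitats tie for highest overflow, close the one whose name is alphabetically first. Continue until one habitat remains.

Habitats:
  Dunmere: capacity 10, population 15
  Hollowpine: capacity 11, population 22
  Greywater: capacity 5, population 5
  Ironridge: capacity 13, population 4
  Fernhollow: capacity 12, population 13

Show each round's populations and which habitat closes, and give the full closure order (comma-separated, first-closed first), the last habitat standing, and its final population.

Closure order: Hollowpine, Dunmere, Fernhollow, Greywater
Last habitat: Ironridge with 59 animals

Round 1: Dunmere=15 Fernhollow=13 Greywater=5 Hollowpine=22 Ironridge=4 → close Hollowpine (overflow 11)
  22÷4 = 5 each, +1 to first 2
Round 2: Dunmere=21 Fernhollow=19 Greywater=10 Ironridge=9 → close Dunmere (overflow 11)
  21÷3 = 7 each, +1 to first 0
Round 3: Fernhollow=26 Greywater=17 Ironridge=16 → close Fernhollow (overflow 14)
  26÷2 = 13 each, +1 to first 0
Round 4: Greywater=30 Ironridge=29 → close Greywater (overflow 25)
  30÷1 = 30 each, +1 to first 0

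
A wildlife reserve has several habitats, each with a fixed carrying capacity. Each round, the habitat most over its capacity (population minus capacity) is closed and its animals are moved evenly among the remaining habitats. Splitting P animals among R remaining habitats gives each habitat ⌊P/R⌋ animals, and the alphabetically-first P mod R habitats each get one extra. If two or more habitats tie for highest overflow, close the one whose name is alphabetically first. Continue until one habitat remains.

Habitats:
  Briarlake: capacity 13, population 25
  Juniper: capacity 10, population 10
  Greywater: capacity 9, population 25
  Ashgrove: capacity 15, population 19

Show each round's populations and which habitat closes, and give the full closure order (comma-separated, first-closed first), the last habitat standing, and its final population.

Closure order: Greywater, Briarlake, Ashgrove
Last habitat: Juniper with 79 animals

Round 1: Ashgrove=19 Briarlake=25 Greywater=25 Juniper=10 → close Greywater (overflow 16)
  25÷3 = 8 each, +1 to first 1
Round 2: Ashgrove=28 Briarlake=33 Juniper=18 → close Briarlake (overflow 20)
  33÷2 = 16 each, +1 to first 1
Round 3: Ashgrove=45 Juniper=34 → close Ashgrove (overflow 30)
  45÷1 = 45 each, +1 to first 0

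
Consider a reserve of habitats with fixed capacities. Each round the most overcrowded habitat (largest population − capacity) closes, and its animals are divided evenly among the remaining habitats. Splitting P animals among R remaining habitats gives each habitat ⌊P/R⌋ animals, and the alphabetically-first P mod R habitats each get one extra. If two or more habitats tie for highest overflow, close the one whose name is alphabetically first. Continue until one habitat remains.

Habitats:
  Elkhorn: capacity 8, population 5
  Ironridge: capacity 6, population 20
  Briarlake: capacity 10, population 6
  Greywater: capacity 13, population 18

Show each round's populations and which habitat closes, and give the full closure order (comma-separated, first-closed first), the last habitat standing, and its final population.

Closure order: Ironridge, Greywater, Elkhorn
Last habitat: Briarlake with 49 animals

Round 1: Briarlake=6 Elkhorn=5 Greywater=18 Ironridge=20 → close Ironridge (overflow 14)
  20÷3 = 6 each, +1 to first 2
Round 2: Briarlake=13 Elkhorn=12 Greywater=24 → close Greywater (overflow 11)
  24÷2 = 12 each, +1 to first 0
Round 3: Briarlake=25 Elkhorn=24 → close Elkhorn (overflow 16)
  24÷1 = 24 each, +1 to first 0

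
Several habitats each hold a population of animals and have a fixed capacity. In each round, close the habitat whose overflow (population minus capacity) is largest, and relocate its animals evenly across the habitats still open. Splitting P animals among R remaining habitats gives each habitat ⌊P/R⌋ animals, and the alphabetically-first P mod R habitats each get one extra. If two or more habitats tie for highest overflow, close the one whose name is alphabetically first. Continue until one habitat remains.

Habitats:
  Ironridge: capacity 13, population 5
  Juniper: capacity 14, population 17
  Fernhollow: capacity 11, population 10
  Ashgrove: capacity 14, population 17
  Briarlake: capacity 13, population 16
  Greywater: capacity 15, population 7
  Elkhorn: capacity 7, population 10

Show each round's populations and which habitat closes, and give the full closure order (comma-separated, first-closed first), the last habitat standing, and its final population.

Round 1: Ashgrove=17 Briarlake=16 Elkhorn=10 Fernhollow=10 Greywater=7 Ironridge=5 Juniper=17 → close Ashgrove (overflow 3)
  17÷6 = 2 each, +1 to first 5
Round 2: Briarlake=19 Elkhorn=13 Fernhollow=13 Greywater=10 Ironridge=8 Juniper=19 → close Briarlake (overflow 6)
  19÷5 = 3 each, +1 to first 4
Round 3: Elkhorn=17 Fernhollow=17 Greywater=14 Ironridge=12 Juniper=22 → close Elkhorn (overflow 10)
  17÷4 = 4 each, +1 to first 1
Round 4: Fernhollow=22 Greywater=18 Ironridge=16 Juniper=26 → close Juniper (overflow 12)
  26÷3 = 8 each, +1 to first 2
Round 5: Fernhollow=31 Greywater=27 Ironridge=24 → close Fernhollow (overflow 20)
  31÷2 = 15 each, +1 to first 1
Round 6: Greywater=43 Ironridge=39 → close Greywater (overflow 28)
  43÷1 = 43 each, +1 to first 0

Closure order: Ashgrove, Briarlake, Elkhorn, Juniper, Fernhollow, Greywater
Last habitat: Ironridge with 82 animals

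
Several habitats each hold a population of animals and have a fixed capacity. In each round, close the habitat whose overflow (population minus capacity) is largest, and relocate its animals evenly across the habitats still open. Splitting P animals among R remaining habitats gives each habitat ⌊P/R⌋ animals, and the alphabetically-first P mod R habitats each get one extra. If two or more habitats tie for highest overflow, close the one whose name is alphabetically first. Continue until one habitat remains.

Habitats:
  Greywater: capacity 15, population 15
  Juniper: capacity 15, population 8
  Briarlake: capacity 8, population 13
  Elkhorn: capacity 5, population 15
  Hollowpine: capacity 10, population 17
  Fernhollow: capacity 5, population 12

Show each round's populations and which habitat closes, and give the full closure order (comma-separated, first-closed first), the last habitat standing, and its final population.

Closure order: Elkhorn, Fernhollow, Hollowpine, Briarlake, Greywater
Last habitat: Juniper with 80 animals

Round 1: Briarlake=13 Elkhorn=15 Fernhollow=12 Greywater=15 Hollowpine=17 Juniper=8 → close Elkhorn (overflow 10)
  15÷5 = 3 each, +1 to first 0
Round 2: Briarlake=16 Fernhollow=15 Greywater=18 Hollowpine=20 Juniper=11 → close Fernhollow (overflow 10)
  15÷4 = 3 each, +1 to first 3
Round 3: Briarlake=20 Greywater=22 Hollowpine=24 Juniper=14 → close Hollowpine (overflow 14)
  24÷3 = 8 each, +1 to first 0
Round 4: Briarlake=28 Greywater=30 Juniper=22 → close Briarlake (overflow 20)
  28÷2 = 14 each, +1 to first 0
Round 5: Greywater=44 Juniper=36 → close Greywater (overflow 29)
  44÷1 = 44 each, +1 to first 0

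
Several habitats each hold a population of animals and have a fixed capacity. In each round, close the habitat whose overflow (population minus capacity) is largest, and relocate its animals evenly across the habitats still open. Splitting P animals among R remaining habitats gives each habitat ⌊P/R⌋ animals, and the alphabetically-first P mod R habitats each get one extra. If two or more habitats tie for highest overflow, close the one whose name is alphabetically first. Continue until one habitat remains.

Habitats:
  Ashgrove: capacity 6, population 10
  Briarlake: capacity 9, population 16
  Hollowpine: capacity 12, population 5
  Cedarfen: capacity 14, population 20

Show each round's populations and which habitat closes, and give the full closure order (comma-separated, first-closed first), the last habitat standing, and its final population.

Round 1: Ashgrove=10 Briarlake=16 Cedarfen=20 Hollowpine=5 → close Briarlake (overflow 7)
  16÷3 = 5 each, +1 to first 1
Round 2: Ashgrove=16 Cedarfen=25 Hollowpine=10 → close Cedarfen (overflow 11)
  25÷2 = 12 each, +1 to first 1
Round 3: Ashgrove=29 Hollowpine=22 → close Ashgrove (overflow 23)
  29÷1 = 29 each, +1 to first 0

Closure order: Briarlake, Cedarfen, Ashgrove
Last habitat: Hollowpine with 51 animals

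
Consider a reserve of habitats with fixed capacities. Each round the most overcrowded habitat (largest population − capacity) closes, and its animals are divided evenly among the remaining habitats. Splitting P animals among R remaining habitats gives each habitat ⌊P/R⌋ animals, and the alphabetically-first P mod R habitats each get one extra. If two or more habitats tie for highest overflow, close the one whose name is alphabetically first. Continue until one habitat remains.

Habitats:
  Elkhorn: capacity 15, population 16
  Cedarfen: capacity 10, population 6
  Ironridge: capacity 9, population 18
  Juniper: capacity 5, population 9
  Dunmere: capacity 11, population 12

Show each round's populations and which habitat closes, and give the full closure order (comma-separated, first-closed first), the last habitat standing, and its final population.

Round 1: Cedarfen=6 Dunmere=12 Elkhorn=16 Ironridge=18 Juniper=9 → close Ironridge (overflow 9)
  18÷4 = 4 each, +1 to first 2
Round 2: Cedarfen=11 Dunmere=17 Elkhorn=20 Juniper=13 → close Juniper (overflow 8)
  13÷3 = 4 each, +1 to first 1
Round 3: Cedarfen=16 Dunmere=21 Elkhorn=24 → close Dunmere (overflow 10)
  21÷2 = 10 each, +1 to first 1
Round 4: Cedarfen=27 Elkhorn=34 → close Elkhorn (overflow 19)
  34÷1 = 34 each, +1 to first 0

Closure order: Ironridge, Juniper, Dunmere, Elkhorn
Last habitat: Cedarfen with 61 animals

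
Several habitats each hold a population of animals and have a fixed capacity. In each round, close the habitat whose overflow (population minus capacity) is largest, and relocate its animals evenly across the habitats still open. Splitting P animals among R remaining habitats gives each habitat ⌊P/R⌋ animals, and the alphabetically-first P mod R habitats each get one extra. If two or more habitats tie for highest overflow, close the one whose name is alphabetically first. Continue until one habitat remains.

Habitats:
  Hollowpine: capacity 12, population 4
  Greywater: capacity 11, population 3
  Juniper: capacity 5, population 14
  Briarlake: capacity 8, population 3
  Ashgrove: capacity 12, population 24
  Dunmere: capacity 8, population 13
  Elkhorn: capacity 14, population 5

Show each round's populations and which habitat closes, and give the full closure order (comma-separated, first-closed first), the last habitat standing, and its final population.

Round 1: Ashgrove=24 Briarlake=3 Dunmere=13 Elkhorn=5 Greywater=3 Hollowpine=4 Juniper=14 → close Ashgrove (overflow 12)
  24÷6 = 4 each, +1 to first 0
Round 2: Briarlake=7 Dunmere=17 Elkhorn=9 Greywater=7 Hollowpine=8 Juniper=18 → close Juniper (overflow 13)
  18÷5 = 3 each, +1 to first 3
Round 3: Briarlake=11 Dunmere=21 Elkhorn=13 Greywater=10 Hollowpine=11 → close Dunmere (overflow 13)
  21÷4 = 5 each, +1 to first 1
Round 4: Briarlake=17 Elkhorn=18 Greywater=15 Hollowpine=16 → close Briarlake (overflow 9)
  17÷3 = 5 each, +1 to first 2
Round 5: Elkhorn=24 Greywater=21 Hollowpine=21 → close Elkhorn (overflow 10)
  24÷2 = 12 each, +1 to first 0
Round 6: Greywater=33 Hollowpine=33 → close Greywater (overflow 22)
  33÷1 = 33 each, +1 to first 0

Closure order: Ashgrove, Juniper, Dunmere, Briarlake, Elkhorn, Greywater
Last habitat: Hollowpine with 66 animals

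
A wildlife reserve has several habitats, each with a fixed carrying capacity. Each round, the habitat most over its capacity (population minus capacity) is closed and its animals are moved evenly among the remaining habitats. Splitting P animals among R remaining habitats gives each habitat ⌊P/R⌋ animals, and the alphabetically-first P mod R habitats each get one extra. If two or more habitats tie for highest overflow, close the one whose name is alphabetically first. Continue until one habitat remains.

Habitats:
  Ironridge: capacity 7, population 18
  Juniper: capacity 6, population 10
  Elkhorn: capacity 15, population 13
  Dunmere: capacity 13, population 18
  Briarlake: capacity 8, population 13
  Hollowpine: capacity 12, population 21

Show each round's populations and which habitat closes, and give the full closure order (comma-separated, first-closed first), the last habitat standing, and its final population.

Round 1: Briarlake=13 Dunmere=18 Elkhorn=13 Hollowpine=21 Ironridge=18 Juniper=10 → close Ironridge (overflow 11)
  18÷5 = 3 each, +1 to first 3
Round 2: Briarlake=17 Dunmere=22 Elkhorn=17 Hollowpine=24 Juniper=13 → close Hollowpine (overflow 12)
  24÷4 = 6 each, +1 to first 0
Round 3: Briarlake=23 Dunmere=28 Elkhorn=23 Juniper=19 → close Briarlake (overflow 15)
  23÷3 = 7 each, +1 to first 2
Round 4: Dunmere=36 Elkhorn=31 Juniper=26 → close Dunmere (overflow 23)
  36÷2 = 18 each, +1 to first 0
Round 5: Elkhorn=49 Juniper=44 → close Juniper (overflow 38)
  44÷1 = 44 each, +1 to first 0

Closure order: Ironridge, Hollowpine, Briarlake, Dunmere, Juniper
Last habitat: Elkhorn with 93 animals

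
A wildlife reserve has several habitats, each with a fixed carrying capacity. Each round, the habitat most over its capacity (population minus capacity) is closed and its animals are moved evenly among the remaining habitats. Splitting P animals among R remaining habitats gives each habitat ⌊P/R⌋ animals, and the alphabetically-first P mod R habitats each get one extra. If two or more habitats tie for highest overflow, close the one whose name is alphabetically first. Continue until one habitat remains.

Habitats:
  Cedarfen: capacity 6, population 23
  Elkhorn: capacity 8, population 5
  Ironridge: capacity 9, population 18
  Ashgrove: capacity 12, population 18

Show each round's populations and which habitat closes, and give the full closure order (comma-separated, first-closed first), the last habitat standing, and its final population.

Round 1: Ashgrove=18 Cedarfen=23 Elkhorn=5 Ironridge=18 → close Cedarfen (overflow 17)
  23÷3 = 7 each, +1 to first 2
Round 2: Ashgrove=26 Elkhorn=13 Ironridge=25 → close Ironridge (overflow 16)
  25÷2 = 12 each, +1 to first 1
Round 3: Ashgrove=39 Elkhorn=25 → close Ashgrove (overflow 27)
  39÷1 = 39 each, +1 to first 0

Closure order: Cedarfen, Ironridge, Ashgrove
Last habitat: Elkhorn with 64 animals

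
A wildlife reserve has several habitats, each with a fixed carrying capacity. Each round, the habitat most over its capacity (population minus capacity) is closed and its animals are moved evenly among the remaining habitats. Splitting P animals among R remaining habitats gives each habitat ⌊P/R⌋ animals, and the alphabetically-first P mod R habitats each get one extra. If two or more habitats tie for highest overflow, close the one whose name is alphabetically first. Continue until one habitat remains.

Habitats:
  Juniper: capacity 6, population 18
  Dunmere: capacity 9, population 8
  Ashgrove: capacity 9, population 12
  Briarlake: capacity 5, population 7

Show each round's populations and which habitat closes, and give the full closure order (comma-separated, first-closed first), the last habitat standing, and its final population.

Round 1: Ashgrove=12 Briarlake=7 Dunmere=8 Juniper=18 → close Juniper (overflow 12)
  18÷3 = 6 each, +1 to first 0
Round 2: Ashgrove=18 Briarlake=13 Dunmere=14 → close Ashgrove (overflow 9)
  18÷2 = 9 each, +1 to first 0
Round 3: Briarlake=22 Dunmere=23 → close Briarlake (overflow 17)
  22÷1 = 22 each, +1 to first 0

Closure order: Juniper, Ashgrove, Briarlake
Last habitat: Dunmere with 45 animals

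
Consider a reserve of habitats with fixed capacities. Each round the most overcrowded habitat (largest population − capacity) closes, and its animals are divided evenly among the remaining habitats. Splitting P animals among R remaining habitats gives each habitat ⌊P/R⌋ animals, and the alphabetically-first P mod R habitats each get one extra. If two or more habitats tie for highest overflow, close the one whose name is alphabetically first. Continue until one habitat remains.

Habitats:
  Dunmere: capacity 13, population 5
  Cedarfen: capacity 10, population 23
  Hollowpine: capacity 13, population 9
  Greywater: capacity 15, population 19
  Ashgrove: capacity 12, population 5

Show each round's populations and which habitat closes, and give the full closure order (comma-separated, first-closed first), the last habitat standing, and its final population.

Closure order: Cedarfen, Greywater, Hollowpine, Ashgrove
Last habitat: Dunmere with 61 animals

Round 1: Ashgrove=5 Cedarfen=23 Dunmere=5 Greywater=19 Hollowpine=9 → close Cedarfen (overflow 13)
  23÷4 = 5 each, +1 to first 3
Round 2: Ashgrove=11 Dunmere=11 Greywater=25 Hollowpine=14 → close Greywater (overflow 10)
  25÷3 = 8 each, +1 to first 1
Round 3: Ashgrove=20 Dunmere=19 Hollowpine=22 → close Hollowpine (overflow 9)
  22÷2 = 11 each, +1 to first 0
Round 4: Ashgrove=31 Dunmere=30 → close Ashgrove (overflow 19)
  31÷1 = 31 each, +1 to first 0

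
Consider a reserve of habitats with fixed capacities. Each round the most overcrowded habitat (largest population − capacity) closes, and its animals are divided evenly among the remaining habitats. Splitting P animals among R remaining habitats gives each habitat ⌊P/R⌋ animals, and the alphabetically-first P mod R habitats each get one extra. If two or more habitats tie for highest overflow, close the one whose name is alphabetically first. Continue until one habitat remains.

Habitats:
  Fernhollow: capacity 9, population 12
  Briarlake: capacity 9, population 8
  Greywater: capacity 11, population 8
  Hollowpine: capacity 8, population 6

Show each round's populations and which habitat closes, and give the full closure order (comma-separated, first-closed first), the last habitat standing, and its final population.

Closure order: Fernhollow, Briarlake, Hollowpine
Last habitat: Greywater with 34 animals

Round 1: Briarlake=8 Fernhollow=12 Greywater=8 Hollowpine=6 → close Fernhollow (overflow 3)
  12÷3 = 4 each, +1 to first 0
Round 2: Briarlake=12 Greywater=12 Hollowpine=10 → close Briarlake (overflow 3)
  12÷2 = 6 each, +1 to first 0
Round 3: Greywater=18 Hollowpine=16 → close Hollowpine (overflow 8)
  16÷1 = 16 each, +1 to first 0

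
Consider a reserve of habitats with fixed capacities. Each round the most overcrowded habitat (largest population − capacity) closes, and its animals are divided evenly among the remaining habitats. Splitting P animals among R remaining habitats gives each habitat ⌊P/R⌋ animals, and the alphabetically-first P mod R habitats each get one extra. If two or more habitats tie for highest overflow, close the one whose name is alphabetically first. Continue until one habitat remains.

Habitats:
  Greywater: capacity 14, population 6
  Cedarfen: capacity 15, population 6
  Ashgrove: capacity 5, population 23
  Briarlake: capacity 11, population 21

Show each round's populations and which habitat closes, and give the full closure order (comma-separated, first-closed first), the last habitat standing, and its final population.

Closure order: Ashgrove, Briarlake, Cedarfen
Last habitat: Greywater with 56 animals

Round 1: Ashgrove=23 Briarlake=21 Cedarfen=6 Greywater=6 → close Ashgrove (overflow 18)
  23÷3 = 7 each, +1 to first 2
Round 2: Briarlake=29 Cedarfen=14 Greywater=13 → close Briarlake (overflow 18)
  29÷2 = 14 each, +1 to first 1
Round 3: Cedarfen=29 Greywater=27 → close Cedarfen (overflow 14)
  29÷1 = 29 each, +1 to first 0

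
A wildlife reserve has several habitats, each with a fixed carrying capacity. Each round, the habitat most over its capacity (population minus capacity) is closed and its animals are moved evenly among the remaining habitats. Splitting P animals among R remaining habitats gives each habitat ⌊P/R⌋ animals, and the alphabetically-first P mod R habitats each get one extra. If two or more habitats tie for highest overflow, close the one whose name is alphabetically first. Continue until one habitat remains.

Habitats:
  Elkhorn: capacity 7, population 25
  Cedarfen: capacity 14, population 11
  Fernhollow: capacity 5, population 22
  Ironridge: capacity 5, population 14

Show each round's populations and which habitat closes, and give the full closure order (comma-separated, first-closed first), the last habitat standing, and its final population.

Closure order: Elkhorn, Fernhollow, Ironridge
Last habitat: Cedarfen with 72 animals

Round 1: Cedarfen=11 Elkhorn=25 Fernhollow=22 Ironridge=14 → close Elkhorn (overflow 18)
  25÷3 = 8 each, +1 to first 1
Round 2: Cedarfen=20 Fernhollow=30 Ironridge=22 → close Fernhollow (overflow 25)
  30÷2 = 15 each, +1 to first 0
Round 3: Cedarfen=35 Ironridge=37 → close Ironridge (overflow 32)
  37÷1 = 37 each, +1 to first 0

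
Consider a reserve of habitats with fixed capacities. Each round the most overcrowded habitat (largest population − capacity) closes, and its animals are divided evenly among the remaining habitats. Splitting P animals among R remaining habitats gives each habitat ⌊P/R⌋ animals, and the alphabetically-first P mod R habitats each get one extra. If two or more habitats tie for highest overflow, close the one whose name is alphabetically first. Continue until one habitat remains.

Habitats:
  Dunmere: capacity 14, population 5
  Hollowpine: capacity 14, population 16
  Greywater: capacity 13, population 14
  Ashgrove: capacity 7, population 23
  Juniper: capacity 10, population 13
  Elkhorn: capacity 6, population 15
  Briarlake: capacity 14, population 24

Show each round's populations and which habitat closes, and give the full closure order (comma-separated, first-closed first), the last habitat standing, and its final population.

Closure order: Ashgrove, Briarlake, Elkhorn, Greywater, Hollowpine, Juniper
Last habitat: Dunmere with 110 animals

Round 1: Ashgrove=23 Briarlake=24 Dunmere=5 Elkhorn=15 Greywater=14 Hollowpine=16 Juniper=13 → close Ashgrove (overflow 16)
  23÷6 = 3 each, +1 to first 5
Round 2: Briarlake=28 Dunmere=9 Elkhorn=19 Greywater=18 Hollowpine=20 Juniper=16 → close Briarlake (overflow 14)
  28÷5 = 5 each, +1 to first 3
Round 3: Dunmere=15 Elkhorn=25 Greywater=24 Hollowpine=25 Juniper=21 → close Elkhorn (overflow 19)
  25÷4 = 6 each, +1 to first 1
Round 4: Dunmere=22 Greywater=30 Hollowpine=31 Juniper=27 → close Greywater (overflow 17)
  30÷3 = 10 each, +1 to first 0
Round 5: Dunmere=32 Hollowpine=41 Juniper=37 → close Hollowpine (overflow 27)
  41÷2 = 20 each, +1 to first 1
Round 6: Dunmere=53 Juniper=57 → close Juniper (overflow 47)
  57÷1 = 57 each, +1 to first 0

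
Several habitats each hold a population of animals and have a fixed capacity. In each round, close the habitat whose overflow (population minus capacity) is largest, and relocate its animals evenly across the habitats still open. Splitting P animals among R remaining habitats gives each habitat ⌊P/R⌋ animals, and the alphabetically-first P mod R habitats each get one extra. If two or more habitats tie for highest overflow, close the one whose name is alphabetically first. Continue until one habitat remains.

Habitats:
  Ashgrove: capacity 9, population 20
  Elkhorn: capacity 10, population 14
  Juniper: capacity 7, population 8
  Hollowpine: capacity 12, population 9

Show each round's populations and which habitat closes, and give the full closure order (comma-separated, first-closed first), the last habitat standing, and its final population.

Round 1: Ashgrove=20 Elkhorn=14 Hollowpine=9 Juniper=8 → close Ashgrove (overflow 11)
  20÷3 = 6 each, +1 to first 2
Round 2: Elkhorn=21 Hollowpine=16 Juniper=14 → close Elkhorn (overflow 11)
  21÷2 = 10 each, +1 to first 1
Round 3: Hollowpine=27 Juniper=24 → close Juniper (overflow 17)
  24÷1 = 24 each, +1 to first 0

Closure order: Ashgrove, Elkhorn, Juniper
Last habitat: Hollowpine with 51 animals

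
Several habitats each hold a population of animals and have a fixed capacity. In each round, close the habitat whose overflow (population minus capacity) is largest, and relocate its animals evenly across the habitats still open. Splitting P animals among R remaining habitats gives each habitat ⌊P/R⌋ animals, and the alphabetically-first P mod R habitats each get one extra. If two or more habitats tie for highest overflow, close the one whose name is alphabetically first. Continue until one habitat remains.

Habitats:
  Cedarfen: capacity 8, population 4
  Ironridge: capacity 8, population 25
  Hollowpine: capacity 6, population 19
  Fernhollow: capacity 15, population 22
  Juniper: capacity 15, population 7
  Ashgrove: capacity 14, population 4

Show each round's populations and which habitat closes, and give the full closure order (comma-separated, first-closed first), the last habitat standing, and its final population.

Round 1: Ashgrove=4 Cedarfen=4 Fernhollow=22 Hollowpine=19 Ironridge=25 Juniper=7 → close Ironridge (overflow 17)
  25÷5 = 5 each, +1 to first 0
Round 2: Ashgrove=9 Cedarfen=9 Fernhollow=27 Hollowpine=24 Juniper=12 → close Hollowpine (overflow 18)
  24÷4 = 6 each, +1 to first 0
Round 3: Ashgrove=15 Cedarfen=15 Fernhollow=33 Juniper=18 → close Fernhollow (overflow 18)
  33÷3 = 11 each, +1 to first 0
Round 4: Ashgrove=26 Cedarfen=26 Juniper=29 → close Cedarfen (overflow 18)
  26÷2 = 13 each, +1 to first 0
Round 5: Ashgrove=39 Juniper=42 → close Juniper (overflow 27)
  42÷1 = 42 each, +1 to first 0

Closure order: Ironridge, Hollowpine, Fernhollow, Cedarfen, Juniper
Last habitat: Ashgrove with 81 animals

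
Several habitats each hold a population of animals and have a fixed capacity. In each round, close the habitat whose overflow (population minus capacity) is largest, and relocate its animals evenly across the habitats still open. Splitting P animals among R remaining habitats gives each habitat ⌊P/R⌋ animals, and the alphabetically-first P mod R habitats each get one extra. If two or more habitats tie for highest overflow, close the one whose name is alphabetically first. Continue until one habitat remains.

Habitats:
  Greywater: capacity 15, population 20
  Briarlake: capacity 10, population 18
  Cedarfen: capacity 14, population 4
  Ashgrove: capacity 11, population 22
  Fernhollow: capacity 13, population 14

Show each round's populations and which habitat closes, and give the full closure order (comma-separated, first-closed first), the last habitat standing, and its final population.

Closure order: Ashgrove, Briarlake, Greywater, Fernhollow
Last habitat: Cedarfen with 78 animals

Round 1: Ashgrove=22 Briarlake=18 Cedarfen=4 Fernhollow=14 Greywater=20 → close Ashgrove (overflow 11)
  22÷4 = 5 each, +1 to first 2
Round 2: Briarlake=24 Cedarfen=10 Fernhollow=19 Greywater=25 → close Briarlake (overflow 14)
  24÷3 = 8 each, +1 to first 0
Round 3: Cedarfen=18 Fernhollow=27 Greywater=33 → close Greywater (overflow 18)
  33÷2 = 16 each, +1 to first 1
Round 4: Cedarfen=35 Fernhollow=43 → close Fernhollow (overflow 30)
  43÷1 = 43 each, +1 to first 0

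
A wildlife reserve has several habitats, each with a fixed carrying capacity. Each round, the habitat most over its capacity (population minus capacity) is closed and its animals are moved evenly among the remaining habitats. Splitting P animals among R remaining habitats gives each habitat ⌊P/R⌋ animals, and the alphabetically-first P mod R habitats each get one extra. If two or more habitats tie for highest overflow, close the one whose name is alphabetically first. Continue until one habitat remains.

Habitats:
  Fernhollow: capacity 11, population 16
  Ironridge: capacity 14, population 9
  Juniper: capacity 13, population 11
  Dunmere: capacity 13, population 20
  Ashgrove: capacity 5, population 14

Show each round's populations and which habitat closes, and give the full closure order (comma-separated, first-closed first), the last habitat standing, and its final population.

Closure order: Ashgrove, Dunmere, Fernhollow, Juniper
Last habitat: Ironridge with 70 animals

Round 1: Ashgrove=14 Dunmere=20 Fernhollow=16 Ironridge=9 Juniper=11 → close Ashgrove (overflow 9)
  14÷4 = 3 each, +1 to first 2
Round 2: Dunmere=24 Fernhollow=20 Ironridge=12 Juniper=14 → close Dunmere (overflow 11)
  24÷3 = 8 each, +1 to first 0
Round 3: Fernhollow=28 Ironridge=20 Juniper=22 → close Fernhollow (overflow 17)
  28÷2 = 14 each, +1 to first 0
Round 4: Ironridge=34 Juniper=36 → close Juniper (overflow 23)
  36÷1 = 36 each, +1 to first 0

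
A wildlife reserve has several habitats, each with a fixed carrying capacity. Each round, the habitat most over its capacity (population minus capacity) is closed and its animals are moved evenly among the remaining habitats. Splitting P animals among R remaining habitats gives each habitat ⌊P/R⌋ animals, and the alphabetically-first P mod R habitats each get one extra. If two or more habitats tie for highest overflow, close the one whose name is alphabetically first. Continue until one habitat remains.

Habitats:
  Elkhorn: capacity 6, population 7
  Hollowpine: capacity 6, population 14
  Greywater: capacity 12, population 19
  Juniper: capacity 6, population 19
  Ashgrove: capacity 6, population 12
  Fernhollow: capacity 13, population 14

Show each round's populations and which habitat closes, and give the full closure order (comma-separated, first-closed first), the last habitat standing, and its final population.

Round 1: Ashgrove=12 Elkhorn=7 Fernhollow=14 Greywater=19 Hollowpine=14 Juniper=19 → close Juniper (overflow 13)
  19÷5 = 3 each, +1 to first 4
Round 2: Ashgrove=16 Elkhorn=11 Fernhollow=18 Greywater=23 Hollowpine=17 → close Greywater (overflow 11)
  23÷4 = 5 each, +1 to first 3
Round 3: Ashgrove=22 Elkhorn=17 Fernhollow=24 Hollowpine=22 → close Ashgrove (overflow 16)
  22÷3 = 7 each, +1 to first 1
Round 4: Elkhorn=25 Fernhollow=31 Hollowpine=29 → close Hollowpine (overflow 23)
  29÷2 = 14 each, +1 to first 1
Round 5: Elkhorn=40 Fernhollow=45 → close Elkhorn (overflow 34)
  40÷1 = 40 each, +1 to first 0

Closure order: Juniper, Greywater, Ashgrove, Hollowpine, Elkhorn
Last habitat: Fernhollow with 85 animals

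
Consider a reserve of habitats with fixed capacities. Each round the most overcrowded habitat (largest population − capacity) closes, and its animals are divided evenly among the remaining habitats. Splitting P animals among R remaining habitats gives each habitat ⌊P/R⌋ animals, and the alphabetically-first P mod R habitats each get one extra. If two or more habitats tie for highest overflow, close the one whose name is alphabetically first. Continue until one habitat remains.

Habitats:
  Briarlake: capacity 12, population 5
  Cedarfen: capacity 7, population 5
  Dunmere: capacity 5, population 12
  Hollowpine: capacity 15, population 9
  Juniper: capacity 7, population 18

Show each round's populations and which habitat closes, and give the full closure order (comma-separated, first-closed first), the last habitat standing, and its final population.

Closure order: Juniper, Dunmere, Cedarfen, Briarlake
Last habitat: Hollowpine with 49 animals

Round 1: Briarlake=5 Cedarfen=5 Dunmere=12 Hollowpine=9 Juniper=18 → close Juniper (overflow 11)
  18÷4 = 4 each, +1 to first 2
Round 2: Briarlake=10 Cedarfen=10 Dunmere=16 Hollowpine=13 → close Dunmere (overflow 11)
  16÷3 = 5 each, +1 to first 1
Round 3: Briarlake=16 Cedarfen=15 Hollowpine=18 → close Cedarfen (overflow 8)
  15÷2 = 7 each, +1 to first 1
Round 4: Briarlake=24 Hollowpine=25 → close Briarlake (overflow 12)
  24÷1 = 24 each, +1 to first 0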